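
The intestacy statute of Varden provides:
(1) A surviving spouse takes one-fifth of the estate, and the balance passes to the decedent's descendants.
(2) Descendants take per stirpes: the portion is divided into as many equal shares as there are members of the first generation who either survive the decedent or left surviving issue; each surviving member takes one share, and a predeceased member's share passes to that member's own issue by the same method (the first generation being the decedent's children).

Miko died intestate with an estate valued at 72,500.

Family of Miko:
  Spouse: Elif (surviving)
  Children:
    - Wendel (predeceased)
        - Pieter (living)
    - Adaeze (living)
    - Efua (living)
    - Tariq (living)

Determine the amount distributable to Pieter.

Elif takes one-fifth of 72,500 = 14,500. The remaining 58,000 passes to the descendants.
The descendants' portion (58,000) is divided into 4 shares of 14,500: Adaeze, Efua, and Tariq each take 14,500; Wendel's 14,500 share passes to Wendel's issue.
Wendel's share (14,500) passes entirely to Pieter.

Pieter receives 14,500.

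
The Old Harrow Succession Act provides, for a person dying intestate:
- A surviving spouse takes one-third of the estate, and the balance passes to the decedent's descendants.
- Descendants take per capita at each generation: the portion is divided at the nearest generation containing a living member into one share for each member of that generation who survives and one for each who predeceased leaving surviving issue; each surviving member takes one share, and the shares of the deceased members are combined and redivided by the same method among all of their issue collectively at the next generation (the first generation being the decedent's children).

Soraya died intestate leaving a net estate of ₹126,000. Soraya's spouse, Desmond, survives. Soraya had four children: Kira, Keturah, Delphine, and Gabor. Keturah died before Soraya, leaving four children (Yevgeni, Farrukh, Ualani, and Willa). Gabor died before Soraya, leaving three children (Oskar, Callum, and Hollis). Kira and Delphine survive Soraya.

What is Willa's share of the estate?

Desmond takes one-third of ₹126,000 = ₹42,000. The remaining ₹84,000 passes to the descendants.
The descendants' portion (₹84,000) is divided at the children's generation into 4 shares of ₹21,000. Kira and Delphine each take ₹21,000. The 2 shares of the deceased (Keturah and Gabor) are combined into a pool of ₹42,000.
That pool (₹42,000) is divided at the grandchildren's generation equally among Yevgeni, Farrukh, Ualani, Willa, Oskar, Callum, and Hollis: ₹6,000 each.

Willa receives ₹6,000.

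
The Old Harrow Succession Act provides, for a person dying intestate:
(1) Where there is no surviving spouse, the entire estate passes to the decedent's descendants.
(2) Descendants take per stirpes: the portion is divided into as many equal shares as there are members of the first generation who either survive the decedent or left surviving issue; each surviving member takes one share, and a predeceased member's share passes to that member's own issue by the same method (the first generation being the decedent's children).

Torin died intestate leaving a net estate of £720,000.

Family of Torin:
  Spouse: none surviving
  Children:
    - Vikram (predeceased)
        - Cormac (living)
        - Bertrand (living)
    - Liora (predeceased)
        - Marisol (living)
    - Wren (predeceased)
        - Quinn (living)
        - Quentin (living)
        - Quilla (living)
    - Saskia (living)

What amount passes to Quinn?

Quinn receives £60,000.

The entire £720,000 passes to the descendants.
That amount (£720,000) is divided into 4 shares of £180,000: Saskia takes £180,000; Vikram's £180,000 share passes to Vikram's issue; Liora's £180,000 share passes to Liora's issue; Wren's £180,000 share passes to Wren's issue.
Vikram's share (£180,000) is divided into 2 shares of £90,000: Cormac and Bertrand each take £90,000.
Liora's share (£180,000) passes entirely to Marisol.
Wren's share (£180,000) is divided into 3 shares of £60,000: Quinn, Quentin, and Quilla each take £60,000.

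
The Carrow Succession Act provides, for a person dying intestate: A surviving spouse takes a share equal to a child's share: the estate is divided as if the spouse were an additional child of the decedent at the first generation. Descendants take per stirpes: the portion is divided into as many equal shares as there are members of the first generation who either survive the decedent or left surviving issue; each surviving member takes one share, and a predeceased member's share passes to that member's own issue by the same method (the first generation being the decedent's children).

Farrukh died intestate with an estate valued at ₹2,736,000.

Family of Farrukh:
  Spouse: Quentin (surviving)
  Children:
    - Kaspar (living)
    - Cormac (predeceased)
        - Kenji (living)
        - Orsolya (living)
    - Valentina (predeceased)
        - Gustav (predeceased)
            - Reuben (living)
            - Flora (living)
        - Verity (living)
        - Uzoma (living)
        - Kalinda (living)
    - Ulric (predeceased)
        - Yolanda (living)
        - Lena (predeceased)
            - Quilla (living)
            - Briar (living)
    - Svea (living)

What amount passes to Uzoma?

Uzoma receives ₹114,000.

The spouse counts as an additional share at the children's level, so there are 6 primary shares of ₹456,000. Quentin takes one such share (₹456,000).
The children's combined portion (₹2,280,000) is divided into 5 shares of ₹456,000: Kaspar and Svea each take ₹456,000; Cormac's ₹456,000 share passes to Cormac's issue; Valentina's ₹456,000 share passes to Valentina's issue; Ulric's ₹456,000 share passes to Ulric's issue.
Cormac's share (₹456,000) is divided into 2 shares of ₹228,000: Kenji and Orsolya each take ₹228,000.
Valentina's share (₹456,000) is divided into 4 shares of ₹114,000: Verity, Uzoma, and Kalinda each take ₹114,000; Gustav's ₹114,000 share passes to Gustav's issue.
Gustav's share (₹114,000) is divided into 2 shares of ₹57,000: Reuben and Flora each take ₹57,000.
Ulric's share (₹456,000) is divided into 2 shares of ₹228,000: Yolanda takes ₹228,000; Lena's ₹228,000 share passes to Lena's issue.
Lena's share (₹228,000) is divided into 2 shares of ₹114,000: Quilla and Briar each take ₹114,000.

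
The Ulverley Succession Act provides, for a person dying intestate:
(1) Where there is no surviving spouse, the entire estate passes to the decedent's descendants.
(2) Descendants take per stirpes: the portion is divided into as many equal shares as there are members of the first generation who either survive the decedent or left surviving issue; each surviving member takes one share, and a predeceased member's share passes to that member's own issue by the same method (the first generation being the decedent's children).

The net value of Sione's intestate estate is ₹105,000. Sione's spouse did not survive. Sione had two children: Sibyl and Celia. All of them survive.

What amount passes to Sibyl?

Sibyl receives ₹52,500.

The entire ₹105,000 passes to the descendants.
That amount (₹105,000) is divided into 2 shares of ₹52,500: Sibyl and Celia each take ₹52,500.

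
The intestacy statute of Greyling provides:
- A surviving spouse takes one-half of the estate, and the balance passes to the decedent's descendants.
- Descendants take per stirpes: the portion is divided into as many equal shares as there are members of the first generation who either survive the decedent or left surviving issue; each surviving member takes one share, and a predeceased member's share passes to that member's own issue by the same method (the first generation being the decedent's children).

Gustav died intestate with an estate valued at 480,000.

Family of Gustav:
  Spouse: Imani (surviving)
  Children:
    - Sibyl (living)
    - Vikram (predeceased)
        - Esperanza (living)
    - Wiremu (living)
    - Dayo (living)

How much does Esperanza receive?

Imani takes one-half of 480,000 = 240,000. The remaining 240,000 passes to the descendants.
The descendants' portion (240,000) is divided into 4 shares of 60,000: Sibyl, Wiremu, and Dayo each take 60,000; Vikram's 60,000 share passes to Vikram's issue.
Vikram's share (60,000) passes entirely to Esperanza.

Esperanza receives 60,000.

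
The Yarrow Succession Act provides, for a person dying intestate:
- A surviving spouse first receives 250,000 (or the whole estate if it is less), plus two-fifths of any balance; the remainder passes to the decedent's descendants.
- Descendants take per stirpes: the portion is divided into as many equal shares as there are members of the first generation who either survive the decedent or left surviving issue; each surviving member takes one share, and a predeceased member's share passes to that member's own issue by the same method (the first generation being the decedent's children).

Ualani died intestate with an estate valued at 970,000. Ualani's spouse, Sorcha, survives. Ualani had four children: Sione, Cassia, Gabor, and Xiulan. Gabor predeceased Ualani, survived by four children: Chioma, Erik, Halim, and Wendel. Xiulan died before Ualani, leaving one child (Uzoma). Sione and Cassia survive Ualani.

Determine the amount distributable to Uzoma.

Uzoma receives 108,000.

Sorcha first takes 250,000, leaving a balance of 720,000. Sorcha then takes two-fifths of the balance (288,000), for a total of 538,000. The remaining 432,000 passes to the descendants.
The descendants' portion (432,000) is divided into 4 shares of 108,000: Sione and Cassia each take 108,000; Gabor's 108,000 share passes to Gabor's issue; Xiulan's 108,000 share passes to Xiulan's issue.
Gabor's share (108,000) is divided into 4 shares of 27,000: Chioma, Erik, Halim, and Wendel each take 27,000.
Xiulan's share (108,000) passes entirely to Uzoma.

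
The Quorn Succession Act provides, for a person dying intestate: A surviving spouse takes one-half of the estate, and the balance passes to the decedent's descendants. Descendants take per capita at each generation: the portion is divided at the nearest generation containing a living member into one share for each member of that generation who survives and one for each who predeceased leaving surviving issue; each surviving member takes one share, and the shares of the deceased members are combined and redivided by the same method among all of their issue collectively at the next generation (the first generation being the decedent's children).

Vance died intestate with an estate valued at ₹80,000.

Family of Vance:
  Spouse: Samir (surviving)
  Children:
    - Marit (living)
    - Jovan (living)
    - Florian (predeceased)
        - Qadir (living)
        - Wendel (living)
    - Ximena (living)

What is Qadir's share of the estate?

Qadir receives ₹5,000.

Samir takes one-half of ₹80,000 = ₹40,000. The remaining ₹40,000 passes to the descendants.
The descendants' portion (₹40,000) is divided at the children's generation into 4 shares of ₹10,000. Marit, Jovan, and Ximena each take ₹10,000. The remaining share for the deceased Florian (₹10,000) is carried to the next generation.
That pool (₹10,000) is divided at the grandchildren's generation equally among Qadir and Wendel: ₹5,000 each.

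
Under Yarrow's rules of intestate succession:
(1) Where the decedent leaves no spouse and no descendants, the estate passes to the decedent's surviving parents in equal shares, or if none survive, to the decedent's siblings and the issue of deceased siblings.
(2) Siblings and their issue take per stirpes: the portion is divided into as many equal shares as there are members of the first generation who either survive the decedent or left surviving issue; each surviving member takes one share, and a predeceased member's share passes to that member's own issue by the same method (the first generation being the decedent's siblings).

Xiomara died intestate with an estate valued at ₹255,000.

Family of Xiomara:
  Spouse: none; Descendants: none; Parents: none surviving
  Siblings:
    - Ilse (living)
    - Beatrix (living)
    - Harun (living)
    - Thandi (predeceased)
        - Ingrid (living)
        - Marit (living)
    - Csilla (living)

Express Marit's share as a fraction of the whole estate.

Marit receives 1/10 of the estate.

The entire ₹255,000 passes to the siblings and their issue.
That amount (₹255,000) is divided into 5 shares of ₹51,000: Ilse, Beatrix, Harun, and Csilla each take ₹51,000; Thandi's ₹51,000 share passes to Thandi's issue.
Thandi's share (₹51,000) is divided into 2 shares of ₹25,500: Ingrid and Marit each take ₹25,500.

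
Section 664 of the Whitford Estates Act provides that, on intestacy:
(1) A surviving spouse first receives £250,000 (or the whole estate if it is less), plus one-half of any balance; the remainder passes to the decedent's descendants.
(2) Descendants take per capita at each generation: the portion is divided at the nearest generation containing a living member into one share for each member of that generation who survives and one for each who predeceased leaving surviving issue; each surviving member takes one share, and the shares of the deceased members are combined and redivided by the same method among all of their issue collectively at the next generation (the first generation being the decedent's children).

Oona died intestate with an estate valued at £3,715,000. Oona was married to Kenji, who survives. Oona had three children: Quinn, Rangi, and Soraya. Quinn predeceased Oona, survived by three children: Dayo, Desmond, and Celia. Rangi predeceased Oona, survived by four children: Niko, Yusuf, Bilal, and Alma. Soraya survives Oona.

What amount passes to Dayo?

Dayo receives £165,000.

Kenji first takes £250,000, leaving a balance of £3,465,000. Kenji then takes one-half of the balance (£1,732,500), for a total of £1,982,500. The remaining £1,732,500 passes to the descendants.
The descendants' portion (£1,732,500) is divided at the children's generation into 3 shares of £577,500. Soraya takes £577,500. The 2 shares of the deceased (Quinn and Rangi) are combined into a pool of £1,155,000.
That pool (£1,155,000) is divided at the grandchildren's generation equally among Dayo, Desmond, Celia, Niko, Yusuf, Bilal, and Alma: £165,000 each.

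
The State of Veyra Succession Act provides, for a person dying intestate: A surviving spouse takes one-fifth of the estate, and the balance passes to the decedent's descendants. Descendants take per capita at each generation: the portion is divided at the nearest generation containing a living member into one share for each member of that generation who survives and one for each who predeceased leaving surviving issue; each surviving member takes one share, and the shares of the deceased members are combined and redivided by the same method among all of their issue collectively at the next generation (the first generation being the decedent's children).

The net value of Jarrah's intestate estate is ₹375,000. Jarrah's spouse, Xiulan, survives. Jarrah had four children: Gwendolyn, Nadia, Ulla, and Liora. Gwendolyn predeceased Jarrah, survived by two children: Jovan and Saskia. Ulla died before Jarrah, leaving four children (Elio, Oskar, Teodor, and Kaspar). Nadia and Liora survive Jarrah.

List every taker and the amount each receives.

Xiulan: ₹75,000; Jovan: ₹25,000; Saskia: ₹25,000; Nadia: ₹75,000; Elio: ₹25,000; Oskar: ₹25,000; Teodor: ₹25,000; Kaspar: ₹25,000; Liora: ₹75,000

Xiulan takes one-fifth of ₹375,000 = ₹75,000. The remaining ₹300,000 passes to the descendants.
The descendants' portion (₹300,000) is divided at the children's generation into 4 shares of ₹75,000. Nadia and Liora each take ₹75,000. The 2 shares of the deceased (Gwendolyn and Ulla) are combined into a pool of ₹150,000.
That pool (₹150,000) is divided at the grandchildren's generation equally among Jovan, Saskia, Elio, Oskar, Teodor, and Kaspar: ₹25,000 each.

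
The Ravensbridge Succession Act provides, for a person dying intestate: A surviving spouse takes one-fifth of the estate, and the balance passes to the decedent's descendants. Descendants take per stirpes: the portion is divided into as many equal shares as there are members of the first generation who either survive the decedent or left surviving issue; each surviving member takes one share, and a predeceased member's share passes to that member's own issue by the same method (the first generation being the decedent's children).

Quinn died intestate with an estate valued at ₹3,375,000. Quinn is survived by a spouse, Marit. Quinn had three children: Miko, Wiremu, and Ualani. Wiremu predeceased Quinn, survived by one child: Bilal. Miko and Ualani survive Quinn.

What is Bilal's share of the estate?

Marit takes one-fifth of ₹3,375,000 = ₹675,000. The remaining ₹2,700,000 passes to the descendants.
The descendants' portion (₹2,700,000) is divided into 3 shares of ₹900,000: Miko and Ualani each take ₹900,000; Wiremu's ₹900,000 share passes to Wiremu's issue.
Wiremu's share (₹900,000) passes entirely to Bilal.

Bilal receives ₹900,000.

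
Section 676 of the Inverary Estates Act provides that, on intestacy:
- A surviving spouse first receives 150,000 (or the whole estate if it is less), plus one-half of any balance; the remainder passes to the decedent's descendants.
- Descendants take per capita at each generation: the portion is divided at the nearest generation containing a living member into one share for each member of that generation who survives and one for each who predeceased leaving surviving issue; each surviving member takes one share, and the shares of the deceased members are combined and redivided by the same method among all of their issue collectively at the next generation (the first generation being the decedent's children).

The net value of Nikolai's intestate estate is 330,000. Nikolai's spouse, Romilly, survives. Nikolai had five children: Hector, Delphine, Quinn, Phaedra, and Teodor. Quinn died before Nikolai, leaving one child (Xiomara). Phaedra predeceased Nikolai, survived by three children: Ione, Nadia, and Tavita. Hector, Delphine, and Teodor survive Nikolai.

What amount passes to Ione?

Ione receives 9,000.

Romilly first takes 150,000, leaving a balance of 180,000. Romilly then takes one-half of the balance (90,000), for a total of 240,000. The remaining 90,000 passes to the descendants.
The descendants' portion (90,000) is divided at the children's generation into 5 shares of 18,000. Hector, Delphine, and Teodor each take 18,000. The 2 shares of the deceased (Quinn and Phaedra) are combined into a pool of 36,000.
That pool (36,000) is divided at the grandchildren's generation equally among Xiomara, Ione, Nadia, and Tavita: 9,000 each.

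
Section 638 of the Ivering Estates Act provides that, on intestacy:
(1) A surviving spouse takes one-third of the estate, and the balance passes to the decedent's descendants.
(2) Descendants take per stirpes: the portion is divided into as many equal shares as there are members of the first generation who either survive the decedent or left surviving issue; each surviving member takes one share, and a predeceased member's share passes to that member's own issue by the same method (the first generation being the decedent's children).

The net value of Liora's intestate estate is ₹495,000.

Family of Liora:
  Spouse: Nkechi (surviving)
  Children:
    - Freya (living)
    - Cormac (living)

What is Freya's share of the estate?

Freya receives ₹165,000.

Nkechi takes one-third of ₹495,000 = ₹165,000. The remaining ₹330,000 passes to the descendants.
The descendants' portion (₹330,000) is divided into 2 shares of ₹165,000: Freya and Cormac each take ₹165,000.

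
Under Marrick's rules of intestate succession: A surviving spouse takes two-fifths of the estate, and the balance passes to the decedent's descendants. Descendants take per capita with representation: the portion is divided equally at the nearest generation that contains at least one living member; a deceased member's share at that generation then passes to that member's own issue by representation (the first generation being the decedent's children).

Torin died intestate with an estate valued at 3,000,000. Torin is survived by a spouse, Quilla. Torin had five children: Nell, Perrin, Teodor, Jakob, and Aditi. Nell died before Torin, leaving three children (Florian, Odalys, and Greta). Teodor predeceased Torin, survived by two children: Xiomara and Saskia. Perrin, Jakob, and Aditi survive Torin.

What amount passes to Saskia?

Quilla takes two-fifths of 3,000,000 = 1,200,000. The remaining 1,800,000 passes to the descendants.
The descendants' portion (1,800,000) is divided into 5 shares of 360,000: Perrin, Jakob, and Aditi each take 360,000; Nell's 360,000 share passes to Nell's issue; Teodor's 360,000 share passes to Teodor's issue.
Nell's share (360,000) is divided into 3 shares of 120,000: Florian, Odalys, and Greta each take 120,000.
Teodor's share (360,000) is divided into 2 shares of 180,000: Xiomara and Saskia each take 180,000.

Saskia receives 180,000.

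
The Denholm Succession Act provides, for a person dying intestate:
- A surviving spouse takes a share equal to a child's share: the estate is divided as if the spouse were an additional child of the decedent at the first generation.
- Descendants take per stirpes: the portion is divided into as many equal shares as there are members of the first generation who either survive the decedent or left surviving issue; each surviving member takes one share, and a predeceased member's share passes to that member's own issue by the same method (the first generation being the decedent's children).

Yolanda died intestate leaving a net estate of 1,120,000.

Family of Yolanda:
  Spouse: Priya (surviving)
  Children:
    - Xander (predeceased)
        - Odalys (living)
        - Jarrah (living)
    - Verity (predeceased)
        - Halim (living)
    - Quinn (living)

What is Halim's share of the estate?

Halim receives 280,000.

The spouse counts as an additional share at the children's level, so there are 4 primary shares of 280,000. Priya takes one such share (280,000).
The children's combined portion (840,000) is divided into 3 shares of 280,000: Quinn takes 280,000; Xander's 280,000 share passes to Xander's issue; Verity's 280,000 share passes to Verity's issue.
Xander's share (280,000) is divided into 2 shares of 140,000: Odalys and Jarrah each take 140,000.
Verity's share (280,000) passes entirely to Halim.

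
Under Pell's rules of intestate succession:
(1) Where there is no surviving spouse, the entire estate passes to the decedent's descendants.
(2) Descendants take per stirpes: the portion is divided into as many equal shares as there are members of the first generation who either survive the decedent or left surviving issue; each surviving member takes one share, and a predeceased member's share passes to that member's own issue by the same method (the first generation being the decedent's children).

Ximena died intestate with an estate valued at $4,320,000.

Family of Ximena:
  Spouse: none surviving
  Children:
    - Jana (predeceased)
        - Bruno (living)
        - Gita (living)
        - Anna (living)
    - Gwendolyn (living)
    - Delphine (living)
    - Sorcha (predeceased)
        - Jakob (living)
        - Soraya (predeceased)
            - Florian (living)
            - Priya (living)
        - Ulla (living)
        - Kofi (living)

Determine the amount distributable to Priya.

Priya receives $135,000.

The entire $4,320,000 passes to the descendants.
That amount ($4,320,000) is divided into 4 shares of $1,080,000: Gwendolyn and Delphine each take $1,080,000; Jana's $1,080,000 share passes to Jana's issue; Sorcha's $1,080,000 share passes to Sorcha's issue.
Jana's share ($1,080,000) is divided into 3 shares of $360,000: Bruno, Gita, and Anna each take $360,000.
Sorcha's share ($1,080,000) is divided into 4 shares of $270,000: Jakob, Ulla, and Kofi each take $270,000; Soraya's $270,000 share passes to Soraya's issue.
Soraya's share ($270,000) is divided into 2 shares of $135,000: Florian and Priya each take $135,000.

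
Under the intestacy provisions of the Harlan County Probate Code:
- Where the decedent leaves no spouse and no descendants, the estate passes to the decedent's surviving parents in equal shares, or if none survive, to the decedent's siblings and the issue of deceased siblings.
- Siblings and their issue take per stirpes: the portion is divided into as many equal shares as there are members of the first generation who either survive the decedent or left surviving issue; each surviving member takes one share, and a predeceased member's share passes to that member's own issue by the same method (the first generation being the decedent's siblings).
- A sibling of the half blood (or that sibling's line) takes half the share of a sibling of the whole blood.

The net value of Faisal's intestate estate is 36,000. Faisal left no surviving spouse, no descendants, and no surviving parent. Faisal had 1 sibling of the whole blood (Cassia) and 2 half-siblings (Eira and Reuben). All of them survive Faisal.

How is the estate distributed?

Eira: 9,000; Cassia: 18,000; Reuben: 9,000

The entire 36,000 passes to the siblings and their issue.
Counting each half-blood sibling's line as half a unit, there are 2 units in 36,000, so one unit is 18,000. Whole-blood lines (Cassia) take 18,000 each; half-blood lines (Eira and Reuben) take 9,000 each.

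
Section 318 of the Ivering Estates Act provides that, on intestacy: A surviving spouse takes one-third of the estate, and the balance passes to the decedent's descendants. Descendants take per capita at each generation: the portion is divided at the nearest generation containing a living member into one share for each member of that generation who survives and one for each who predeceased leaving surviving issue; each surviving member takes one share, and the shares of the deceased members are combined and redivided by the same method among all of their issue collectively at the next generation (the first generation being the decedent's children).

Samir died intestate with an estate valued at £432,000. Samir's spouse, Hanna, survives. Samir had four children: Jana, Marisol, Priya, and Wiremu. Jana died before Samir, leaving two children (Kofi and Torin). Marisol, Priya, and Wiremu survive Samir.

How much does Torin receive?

Hanna takes one-third of £432,000 = £144,000. The remaining £288,000 passes to the descendants.
The descendants' portion (£288,000) is divided at the children's generation into 4 shares of £72,000. Marisol, Priya, and Wiremu each take £72,000. The remaining share for the deceased Jana (£72,000) is carried to the next generation.
That pool (£72,000) is divided at the grandchildren's generation equally among Kofi and Torin: £36,000 each.

Torin receives £36,000.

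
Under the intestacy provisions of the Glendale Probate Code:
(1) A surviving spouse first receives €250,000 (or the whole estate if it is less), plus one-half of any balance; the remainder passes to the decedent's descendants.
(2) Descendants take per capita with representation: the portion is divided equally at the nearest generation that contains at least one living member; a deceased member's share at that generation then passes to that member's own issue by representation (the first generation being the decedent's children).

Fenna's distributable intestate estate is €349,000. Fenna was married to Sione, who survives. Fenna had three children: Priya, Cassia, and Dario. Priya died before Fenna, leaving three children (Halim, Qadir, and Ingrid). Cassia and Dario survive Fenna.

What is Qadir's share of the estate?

Qadir receives €5,500.

Sione first takes €250,000, leaving a balance of €99,000. Sione then takes one-half of the balance (€49,500), for a total of €299,500. The remaining €49,500 passes to the descendants.
The descendants' portion (€49,500) is divided into 3 shares of €16,500: Cassia and Dario each take €16,500; Priya's €16,500 share passes to Priya's issue.
Priya's share (€16,500) is divided into 3 shares of €5,500: Halim, Qadir, and Ingrid each take €5,500.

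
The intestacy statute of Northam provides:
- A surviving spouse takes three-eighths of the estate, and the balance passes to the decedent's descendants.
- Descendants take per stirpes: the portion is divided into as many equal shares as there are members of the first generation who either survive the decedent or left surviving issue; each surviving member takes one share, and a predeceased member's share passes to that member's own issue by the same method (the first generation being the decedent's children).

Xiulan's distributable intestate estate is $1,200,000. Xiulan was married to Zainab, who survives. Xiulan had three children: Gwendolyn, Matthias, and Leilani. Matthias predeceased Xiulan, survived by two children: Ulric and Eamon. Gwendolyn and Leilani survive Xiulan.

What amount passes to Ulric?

Zainab takes three-eighths of $1,200,000 = $450,000. The remaining $750,000 passes to the descendants.
The descendants' portion ($750,000) is divided into 3 shares of $250,000: Gwendolyn and Leilani each take $250,000; Matthias's $250,000 share passes to Matthias's issue.
Matthias's share ($250,000) is divided into 2 shares of $125,000: Ulric and Eamon each take $125,000.

Ulric receives $125,000.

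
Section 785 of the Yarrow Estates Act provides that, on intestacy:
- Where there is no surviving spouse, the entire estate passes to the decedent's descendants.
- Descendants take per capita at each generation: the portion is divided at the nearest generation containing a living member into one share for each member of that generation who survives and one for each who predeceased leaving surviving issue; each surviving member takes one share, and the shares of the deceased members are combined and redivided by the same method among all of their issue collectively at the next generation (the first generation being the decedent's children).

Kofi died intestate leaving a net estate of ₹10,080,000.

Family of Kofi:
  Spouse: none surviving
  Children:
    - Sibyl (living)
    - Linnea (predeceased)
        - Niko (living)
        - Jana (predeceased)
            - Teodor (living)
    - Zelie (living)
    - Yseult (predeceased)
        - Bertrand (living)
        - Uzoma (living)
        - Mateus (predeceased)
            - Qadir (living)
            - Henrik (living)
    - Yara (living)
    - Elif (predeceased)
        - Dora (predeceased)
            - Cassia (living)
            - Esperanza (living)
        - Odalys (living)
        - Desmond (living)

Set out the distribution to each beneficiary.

The entire ₹10,080,000 passes to the descendants.
That amount (₹10,080,000) is divided at the children's generation into 6 shares of ₹1,680,000. Sibyl, Zelie, and Yara each take ₹1,680,000. The 3 shares of the deceased (Linnea, Yseult, and Elif) are combined into a pool of ₹5,040,000.
That pool (₹5,040,000) is divided at the grandchildren's generation into 8 shares of ₹630,000. Niko, Bertrand, Uzoma, Odalys, and Desmond each take ₹630,000. The 3 shares of the deceased (Jana, Mateus, and Dora) are combined into a pool of ₹1,890,000.
That pool (₹1,890,000) is divided at the great-grandchildren's generation equally among Teodor, Qadir, Henrik, Cassia, and Esperanza: ₹378,000 each.

Sibyl: ₹1,680,000; Niko: ₹630,000; Teodor: ₹378,000; Zelie: ₹1,680,000; Bertrand: ₹630,000; Uzoma: ₹630,000; Qadir: ₹378,000; Henrik: ₹378,000; Yara: ₹1,680,000; Cassia: ₹378,000; Esperanza: ₹378,000; Odalys: ₹630,000; Desmond: ₹630,000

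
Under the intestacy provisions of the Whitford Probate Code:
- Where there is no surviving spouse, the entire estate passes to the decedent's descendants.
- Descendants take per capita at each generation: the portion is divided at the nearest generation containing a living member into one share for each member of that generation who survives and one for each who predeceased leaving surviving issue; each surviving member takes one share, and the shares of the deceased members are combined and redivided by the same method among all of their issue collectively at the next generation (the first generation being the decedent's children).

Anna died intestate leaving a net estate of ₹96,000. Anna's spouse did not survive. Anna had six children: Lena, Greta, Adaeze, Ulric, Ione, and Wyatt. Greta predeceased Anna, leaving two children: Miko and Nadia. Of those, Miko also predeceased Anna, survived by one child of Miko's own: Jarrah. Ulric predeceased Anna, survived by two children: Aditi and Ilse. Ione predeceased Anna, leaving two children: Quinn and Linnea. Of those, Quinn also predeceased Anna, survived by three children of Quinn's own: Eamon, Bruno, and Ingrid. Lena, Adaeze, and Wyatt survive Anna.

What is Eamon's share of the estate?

The entire ₹96,000 passes to the descendants.
That amount (₹96,000) is divided at the children's generation into 6 shares of ₹16,000. Lena, Adaeze, and Wyatt each take ₹16,000. The 3 shares of the deceased (Greta, Ulric, and Ione) are combined into a pool of ₹48,000.
That pool (₹48,000) is divided at the grandchildren's generation into 6 shares of ₹8,000. Nadia, Aditi, Ilse, and Linnea each take ₹8,000. The 2 shares of the deceased (Miko and Quinn) are combined into a pool of ₹16,000.
That pool (₹16,000) is divided at the great-grandchildren's generation equally among Jarrah, Eamon, Bruno, and Ingrid: ₹4,000 each.

Eamon receives ₹4,000.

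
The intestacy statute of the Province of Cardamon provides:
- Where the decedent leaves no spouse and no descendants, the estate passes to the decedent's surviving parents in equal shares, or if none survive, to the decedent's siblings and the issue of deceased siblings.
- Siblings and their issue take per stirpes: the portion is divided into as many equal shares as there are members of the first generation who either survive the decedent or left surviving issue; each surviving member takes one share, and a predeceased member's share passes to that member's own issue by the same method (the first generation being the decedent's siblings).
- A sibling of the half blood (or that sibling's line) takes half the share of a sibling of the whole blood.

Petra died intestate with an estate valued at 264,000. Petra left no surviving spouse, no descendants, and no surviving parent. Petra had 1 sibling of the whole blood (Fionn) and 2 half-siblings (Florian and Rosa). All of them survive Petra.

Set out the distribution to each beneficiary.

The entire 264,000 passes to the siblings and their issue.
Counting each half-blood sibling's line as half a unit, there are 2 units in 264,000, so one unit is 132,000. Whole-blood lines (Fionn) take 132,000 each; half-blood lines (Florian and Rosa) take 66,000 each.

Florian: 66,000; Fionn: 132,000; Rosa: 66,000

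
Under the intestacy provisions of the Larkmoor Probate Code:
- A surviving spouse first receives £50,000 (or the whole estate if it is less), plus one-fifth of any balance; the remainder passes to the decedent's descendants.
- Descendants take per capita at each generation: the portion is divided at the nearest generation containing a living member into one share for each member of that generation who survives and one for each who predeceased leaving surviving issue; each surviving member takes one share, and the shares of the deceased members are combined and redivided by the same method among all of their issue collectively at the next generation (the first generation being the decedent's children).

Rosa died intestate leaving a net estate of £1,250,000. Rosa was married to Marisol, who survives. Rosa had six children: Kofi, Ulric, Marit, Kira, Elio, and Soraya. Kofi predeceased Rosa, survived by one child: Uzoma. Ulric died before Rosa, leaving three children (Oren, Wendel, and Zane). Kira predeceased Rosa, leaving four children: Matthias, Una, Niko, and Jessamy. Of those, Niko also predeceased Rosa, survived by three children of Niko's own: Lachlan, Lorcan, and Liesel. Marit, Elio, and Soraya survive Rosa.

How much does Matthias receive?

Matthias receives £60,000.

Marisol first takes £50,000, leaving a balance of £1,200,000. Marisol then takes one-fifth of the balance (£240,000), for a total of £290,000. The remaining £960,000 passes to the descendants.
The descendants' portion (£960,000) is divided at the children's generation into 6 shares of £160,000. Marit, Elio, and Soraya each take £160,000. The 3 shares of the deceased (Kofi, Ulric, and Kira) are combined into a pool of £480,000.
That pool (£480,000) is divided at the grandchildren's generation into 8 shares of £60,000. Uzoma, Oren, Wendel, Zane, Matthias, Una, and Jessamy each take £60,000. The remaining share for the deceased Niko (£60,000) is carried to the next generation.
That pool (£60,000) is divided at the great-grandchildren's generation equally among Lachlan, Lorcan, and Liesel: £20,000 each.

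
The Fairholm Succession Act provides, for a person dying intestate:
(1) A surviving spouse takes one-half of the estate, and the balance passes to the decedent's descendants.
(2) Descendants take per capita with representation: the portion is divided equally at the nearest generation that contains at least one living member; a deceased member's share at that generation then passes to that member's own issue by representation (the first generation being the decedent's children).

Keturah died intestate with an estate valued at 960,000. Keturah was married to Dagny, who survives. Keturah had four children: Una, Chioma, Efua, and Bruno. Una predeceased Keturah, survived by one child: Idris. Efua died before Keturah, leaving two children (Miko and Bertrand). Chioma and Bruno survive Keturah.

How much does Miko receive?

Dagny takes one-half of 960,000 = 480,000. The remaining 480,000 passes to the descendants.
The descendants' portion (480,000) is divided into 4 shares of 120,000: Chioma and Bruno each take 120,000; Una's 120,000 share passes to Una's issue; Efua's 120,000 share passes to Efua's issue.
Una's share (120,000) passes entirely to Idris.
Efua's share (120,000) is divided into 2 shares of 60,000: Miko and Bertrand each take 60,000.

Miko receives 60,000.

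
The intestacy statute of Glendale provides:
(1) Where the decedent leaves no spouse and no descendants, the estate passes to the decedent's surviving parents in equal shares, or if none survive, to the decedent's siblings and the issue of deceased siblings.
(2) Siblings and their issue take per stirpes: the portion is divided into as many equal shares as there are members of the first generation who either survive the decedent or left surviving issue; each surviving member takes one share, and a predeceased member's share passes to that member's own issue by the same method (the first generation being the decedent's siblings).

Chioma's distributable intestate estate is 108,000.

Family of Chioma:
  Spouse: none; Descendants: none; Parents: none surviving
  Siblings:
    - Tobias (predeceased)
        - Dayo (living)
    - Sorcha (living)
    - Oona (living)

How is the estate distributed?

Dayo: 36,000; Sorcha: 36,000; Oona: 36,000

The entire 108,000 passes to the siblings and their issue.
That amount (108,000) is divided into 3 shares of 36,000: Sorcha and Oona each take 36,000; Tobias's 36,000 share passes to Tobias's issue.
Tobias's share (36,000) passes entirely to Dayo.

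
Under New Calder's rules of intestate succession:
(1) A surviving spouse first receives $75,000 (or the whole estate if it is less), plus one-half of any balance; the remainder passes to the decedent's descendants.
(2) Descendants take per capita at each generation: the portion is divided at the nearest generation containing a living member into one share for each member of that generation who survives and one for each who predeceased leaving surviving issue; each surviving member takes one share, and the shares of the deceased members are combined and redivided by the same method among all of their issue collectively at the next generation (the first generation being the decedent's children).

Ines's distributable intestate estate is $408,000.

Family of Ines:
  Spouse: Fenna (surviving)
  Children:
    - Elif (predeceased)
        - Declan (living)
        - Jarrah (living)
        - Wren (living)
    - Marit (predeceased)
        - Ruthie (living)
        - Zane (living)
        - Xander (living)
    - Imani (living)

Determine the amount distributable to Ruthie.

Fenna first takes $75,000, leaving a balance of $333,000. Fenna then takes one-half of the balance ($166,500), for a total of $241,500. The remaining $166,500 passes to the descendants.
The descendants' portion ($166,500) is divided at the children's generation into 3 shares of $55,500. Imani takes $55,500. The 2 shares of the deceased (Elif and Marit) are combined into a pool of $111,000.
That pool ($111,000) is divided at the grandchildren's generation equally among Declan, Jarrah, Wren, Ruthie, Zane, and Xander: $18,500 each.

Ruthie receives $18,500.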